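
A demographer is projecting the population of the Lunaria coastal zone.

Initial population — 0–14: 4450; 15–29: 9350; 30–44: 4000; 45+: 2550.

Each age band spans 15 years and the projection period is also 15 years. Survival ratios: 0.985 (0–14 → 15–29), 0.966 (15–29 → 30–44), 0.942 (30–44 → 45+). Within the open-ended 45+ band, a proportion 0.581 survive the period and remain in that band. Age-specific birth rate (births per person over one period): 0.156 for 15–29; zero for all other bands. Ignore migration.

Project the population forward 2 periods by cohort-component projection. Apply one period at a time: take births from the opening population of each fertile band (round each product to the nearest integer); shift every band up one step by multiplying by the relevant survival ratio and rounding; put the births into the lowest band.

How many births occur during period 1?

1459

Numbering the groups 1..4 from youngest to oldest:
After projecting period 1:
Births: 9350 × 0.156 = 1459
Group 2: 4450 × 0.985 = 4383
Group 3: 9350 × 0.966 = 9032
Group 4: 4000 × 0.942 + 2550 × 0.581 = 3768 + 1482 = 5250
→ [1459, 4383, 9032, 5250]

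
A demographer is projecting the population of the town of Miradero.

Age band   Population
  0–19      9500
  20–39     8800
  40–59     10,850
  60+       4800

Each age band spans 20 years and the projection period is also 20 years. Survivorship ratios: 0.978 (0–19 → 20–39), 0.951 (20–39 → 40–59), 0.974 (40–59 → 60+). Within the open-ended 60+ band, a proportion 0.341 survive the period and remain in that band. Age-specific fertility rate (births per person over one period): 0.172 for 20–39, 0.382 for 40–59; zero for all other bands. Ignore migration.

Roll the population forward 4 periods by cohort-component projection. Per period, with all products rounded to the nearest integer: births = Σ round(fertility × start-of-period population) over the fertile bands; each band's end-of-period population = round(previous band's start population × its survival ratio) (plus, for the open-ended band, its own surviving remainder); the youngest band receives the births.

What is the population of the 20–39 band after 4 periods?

Let group 1 be 0–19 through group 4 = 60+.
[period 1]
Births: 8800 × 0.172 = 1514  |  10850 × 0.382 = 4145 ⇒ total 5659
Group 2: 9500 × 0.978 = 9291
Group 3: 8800 × 0.951 = 8369
Group 4: 10850 × 0.974 + 4800 × 0.341 = 10568 + 1637 = 12205
Population now: 0–19=5659, 20–39=9291, 40–59=8369, 60+=12205
[period 2]
Births: 9291 × 0.172 = 1598  |  8369 × 0.382 = 3197 ⇒ total 4795
Group 2: 5659 × 0.978 = 5535
Group 3: 9291 × 0.951 = 8836
Group 4: 8369 × 0.974 + 12205 × 0.341 = 8151 + 4162 = 12313
Population now: 0–19=4795, 20–39=5535, 40–59=8836, 60+=12313
[period 3]
Births: 5535 × 0.172 = 952  |  8836 × 0.382 = 3375 ⇒ total 4327
Group 2: 4795 × 0.978 = 4690
Group 3: 5535 × 0.951 = 5264
Group 4: 8836 × 0.974 + 12313 × 0.341 = 8606 + 4199 = 12805
Population now: 0–19=4327, 20–39=4690, 40–59=5264, 60+=12805
[period 4]
Births: 4690 × 0.172 = 807  |  5264 × 0.382 = 2011 ⇒ total 2818
Group 2: 4327 × 0.978 = 4232
Group 3: 4690 × 0.951 = 4460
Group 4: 5264 × 0.974 + 12805 × 0.341 = 5127 + 4367 = 9494
Population now: 0–19=2818, 20–39=4232, 40–59=4460, 60+=9494

4232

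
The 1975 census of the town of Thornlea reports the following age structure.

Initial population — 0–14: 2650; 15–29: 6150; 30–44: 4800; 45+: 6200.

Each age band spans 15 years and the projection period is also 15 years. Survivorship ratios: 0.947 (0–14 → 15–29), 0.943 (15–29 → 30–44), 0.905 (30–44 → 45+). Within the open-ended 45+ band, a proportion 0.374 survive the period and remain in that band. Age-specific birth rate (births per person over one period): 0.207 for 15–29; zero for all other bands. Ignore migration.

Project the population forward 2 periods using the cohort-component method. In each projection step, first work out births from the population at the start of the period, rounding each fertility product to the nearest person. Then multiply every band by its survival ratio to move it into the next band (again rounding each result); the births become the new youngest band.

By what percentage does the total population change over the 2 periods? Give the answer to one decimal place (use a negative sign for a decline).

Let band 1 be 0–14 through band 4 = 45+.
After projecting period 1:
Births: 6150 * 0.207 = 1273
Band 2: 2650 * 0.947 = 2510
Band 3: 6150 * 0.943 = 5799
Band 4: 4800 * 0.905 + 6200 * 0.374 = 4344 + 2319 = 6663
Giving 1273 / 2510 / 5799 / 6663.
After projecting period 2:
Births: 2510 * 0.207 = 520
Band 2: 1273 * 0.947 = 1206
Band 3: 2510 * 0.943 = 2367
Band 4: 5799 * 0.905 + 6663 * 0.374 = 5248 + 2492 = 7740
Giving 520 / 1206 / 2367 / 7740.
Total: 19800 → 11833; change = -7967; percentage change = -40.2%

-40.2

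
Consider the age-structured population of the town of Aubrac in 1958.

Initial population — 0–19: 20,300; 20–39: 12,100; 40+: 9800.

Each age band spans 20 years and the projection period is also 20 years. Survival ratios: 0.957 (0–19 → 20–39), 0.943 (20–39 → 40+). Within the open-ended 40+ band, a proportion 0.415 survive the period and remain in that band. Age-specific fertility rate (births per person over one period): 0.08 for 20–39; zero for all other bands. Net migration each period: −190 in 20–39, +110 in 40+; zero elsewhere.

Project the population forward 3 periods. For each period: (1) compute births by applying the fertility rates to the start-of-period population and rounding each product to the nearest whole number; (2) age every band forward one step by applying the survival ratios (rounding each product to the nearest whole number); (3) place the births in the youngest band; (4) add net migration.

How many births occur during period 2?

1539

(Groups numbered youngest = 1 to oldest = 3.)
— Period 1 —
Births: 12100 * 0.08 = 968
Group 2: 20300 * 0.957 = 19427
Group 3: 12100 * 0.943 + 9800 * 0.415 = 11410 + 4067 = 15477
Net migration: Group 2 − 190 → 19237; Group 3 + 110 → 15587
Giving 968 / 19237 / 15587.
— Period 2 —
Births: 19237 * 0.08 = 1539
Group 2: 968 * 0.957 = 926
Group 3: 19237 * 0.943 + 15587 * 0.415 = 18140 + 6469 = 24609
Net migration: Group 2 − 190 → 736; Group 3 + 110 → 24719
Giving 1539 / 736 / 24719.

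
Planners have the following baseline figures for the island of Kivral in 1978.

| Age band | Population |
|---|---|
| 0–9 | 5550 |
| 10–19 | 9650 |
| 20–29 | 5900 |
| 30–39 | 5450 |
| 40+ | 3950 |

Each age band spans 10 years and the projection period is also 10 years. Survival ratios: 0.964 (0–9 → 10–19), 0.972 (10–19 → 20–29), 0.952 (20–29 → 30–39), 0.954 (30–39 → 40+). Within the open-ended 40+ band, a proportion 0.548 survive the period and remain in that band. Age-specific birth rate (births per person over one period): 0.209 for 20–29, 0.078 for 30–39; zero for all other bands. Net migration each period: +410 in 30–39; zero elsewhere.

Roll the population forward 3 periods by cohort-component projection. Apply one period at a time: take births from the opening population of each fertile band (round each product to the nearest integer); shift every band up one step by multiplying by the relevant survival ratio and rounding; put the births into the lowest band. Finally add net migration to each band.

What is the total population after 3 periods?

After projecting period 1:
Births: 5900 * 0.209 = 1233, 5450 * 0.078 = 425 → total 1658
10–19: 5550 * 0.964 = 5350
20–29: 9650 * 0.972 = 9380
30–39: 5900 * 0.952 = 5617
40+: 5450 * 0.954 + 3950 * 0.548 = 5199 + 2165 = 7364
Net migration: 30–39 + 410 → 6027
Giving 1658 / 5350 / 9380 / 6027 / 7364.
After projecting period 2:
Births: 9380 * 0.209 = 1960, 6027 * 0.078 = 470 → total 2430
10–19: 1658 * 0.964 = 1598
20–29: 5350 * 0.972 = 5200
30–39: 9380 * 0.952 = 8930
40+: 6027 * 0.954 + 7364 * 0.548 = 5750 + 4035 = 9785
Net migration: 30–39 + 410 → 9340
Giving 2430 / 1598 / 5200 / 9340 / 9785.
After projecting period 3:
Births: 5200 * 0.209 = 1087, 9340 * 0.078 = 729 → total 1816
10–19: 2430 * 0.964 = 2343
20–29: 1598 * 0.972 = 1553
30–39: 5200 * 0.952 = 4950
40+: 9340 * 0.954 + 9785 * 0.548 = 8910 + 5362 = 14272
Net migration: 30–39 + 410 → 5360
Giving 1816 / 2343 / 1553 / 5360 / 14272.
Total after period 3: 1816 + 2343 + 1553 + 5360 + 14272 = 25344

25344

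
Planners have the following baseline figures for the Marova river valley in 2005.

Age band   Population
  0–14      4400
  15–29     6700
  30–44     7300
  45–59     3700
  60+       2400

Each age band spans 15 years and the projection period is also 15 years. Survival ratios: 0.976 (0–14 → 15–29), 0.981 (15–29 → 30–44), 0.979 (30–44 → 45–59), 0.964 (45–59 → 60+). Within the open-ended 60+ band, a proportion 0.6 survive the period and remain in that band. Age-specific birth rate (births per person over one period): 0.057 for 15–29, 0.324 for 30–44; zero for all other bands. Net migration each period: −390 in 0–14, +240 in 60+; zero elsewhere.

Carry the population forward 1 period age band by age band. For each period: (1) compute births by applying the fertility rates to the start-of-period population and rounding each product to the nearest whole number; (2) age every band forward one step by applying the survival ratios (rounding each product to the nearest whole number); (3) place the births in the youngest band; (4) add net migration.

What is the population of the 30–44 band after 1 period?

Let group 1 be 0–14 through group 5 = 60+.
[period 1]
Births: 6700 × 0.057 = 382, 7300 × 0.324 = 2365 ⇒ total 2747
Group 2: 4400 × 0.976 = 4294
Group 3: 6700 × 0.981 = 6573
Group 4: 7300 × 0.979 = 7147
Group 5: 3700 × 0.964 + 2400 × 0.6 = 3567 + 1440 = 5007
Net migration: Group 1 − 390 → 2357; Group 5 + 240 → 5247
End of period: [2357, 4294, 6573, 7147, 5247]

6573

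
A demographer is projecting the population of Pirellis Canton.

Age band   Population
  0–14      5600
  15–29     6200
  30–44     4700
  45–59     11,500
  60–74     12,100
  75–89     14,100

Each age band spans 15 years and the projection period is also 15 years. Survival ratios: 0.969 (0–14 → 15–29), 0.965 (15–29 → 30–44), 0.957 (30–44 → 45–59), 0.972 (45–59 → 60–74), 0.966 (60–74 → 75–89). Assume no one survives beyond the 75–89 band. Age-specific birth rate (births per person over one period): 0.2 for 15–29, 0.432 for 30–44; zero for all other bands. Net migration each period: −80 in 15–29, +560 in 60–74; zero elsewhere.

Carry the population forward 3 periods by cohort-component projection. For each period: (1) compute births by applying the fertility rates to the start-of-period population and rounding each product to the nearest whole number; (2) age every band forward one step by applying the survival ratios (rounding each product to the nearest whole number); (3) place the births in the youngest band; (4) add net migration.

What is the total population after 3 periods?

Let band 1 be 0–14 through band 6 = 75–89.
[period 1]
Births: 6200 * 0.2 = 1240, 4700 * 0.432 = 2030 → 3270
Band 2: 5600 * 0.969 = 5426
Band 3: 6200 * 0.965 = 5983
Band 4: 4700 * 0.957 = 4498
Band 5: 11500 * 0.972 = 11178
Band 6: 12100 * 0.966 = 11689
Net migration: Band 2 − 80 → 5346; Band 5 + 560 → 11738
End of period: [3270, 5346, 5983, 4498, 11738, 11689]
[period 2]
Births: 5346 * 0.2 = 1069, 5983 * 0.432 = 2585 → 3654
Band 2: 3270 * 0.969 = 3169
Band 3: 5346 * 0.965 = 5159
Band 4: 5983 * 0.957 = 5726
Band 5: 4498 * 0.972 = 4372
Band 6: 11738 * 0.966 = 11339
Net migration: Band 2 − 80 → 3089; Band 5 + 560 → 4932
End of period: [3654, 3089, 5159, 5726, 4932, 11339]
[period 3]
Births: 3089 * 0.2 = 618, 5159 * 0.432 = 2229 → 2847
Band 2: 3654 * 0.969 = 3541
Band 3: 3089 * 0.965 = 2981
Band 4: 5159 * 0.957 = 4937
Band 5: 5726 * 0.972 = 5566
Band 6: 4932 * 0.966 = 4764
Net migration: Band 2 − 80 → 3461; Band 5 + 560 → 6126
End of period: [2847, 3461, 2981, 4937, 6126, 4764]
Total after period 3: 2847 + 3461 + 2981 + 4937 + 6126 + 4764 = 25116

25116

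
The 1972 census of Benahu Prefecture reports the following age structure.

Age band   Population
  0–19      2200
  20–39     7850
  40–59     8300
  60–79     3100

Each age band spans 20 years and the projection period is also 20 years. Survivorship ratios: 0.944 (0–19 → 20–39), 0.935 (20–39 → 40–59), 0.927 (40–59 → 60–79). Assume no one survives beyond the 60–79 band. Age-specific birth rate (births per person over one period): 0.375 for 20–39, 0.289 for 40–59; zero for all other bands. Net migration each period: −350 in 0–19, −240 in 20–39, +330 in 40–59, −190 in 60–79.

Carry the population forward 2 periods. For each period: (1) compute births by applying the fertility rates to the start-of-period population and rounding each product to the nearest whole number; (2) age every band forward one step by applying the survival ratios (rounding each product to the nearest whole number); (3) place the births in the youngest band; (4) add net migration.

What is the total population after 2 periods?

15997

Period 1.
Births: 7850 * 0.375 = 2944, 8300 * 0.289 = 2399 → total 5343
20–39: 2200 * 0.944 = 2077
40–59: 7850 * 0.935 = 7340
60–79: 8300 * 0.927 = 7694
Net migration: 0–19 − 350 → 4993; 20–39 − 240 → 1837; 40–59 + 330 → 7670; 60–79 − 190 → 7504
Giving 4993 / 1837 / 7670 / 7504.
Period 2.
Births: 1837 * 0.375 = 689, 7670 * 0.289 = 2217 → total 2906
20–39: 4993 * 0.944 = 4713
40–59: 1837 * 0.935 = 1718
60–79: 7670 * 0.927 = 7110
Net migration: 0–19 − 350 → 2556; 20–39 − 240 → 4473; 40–59 + 330 → 2048; 60–79 − 190 → 6920
Giving 2556 / 4473 / 2048 / 6920.
Total after period 2: 2556 + 4473 + 2048 + 6920 = 15997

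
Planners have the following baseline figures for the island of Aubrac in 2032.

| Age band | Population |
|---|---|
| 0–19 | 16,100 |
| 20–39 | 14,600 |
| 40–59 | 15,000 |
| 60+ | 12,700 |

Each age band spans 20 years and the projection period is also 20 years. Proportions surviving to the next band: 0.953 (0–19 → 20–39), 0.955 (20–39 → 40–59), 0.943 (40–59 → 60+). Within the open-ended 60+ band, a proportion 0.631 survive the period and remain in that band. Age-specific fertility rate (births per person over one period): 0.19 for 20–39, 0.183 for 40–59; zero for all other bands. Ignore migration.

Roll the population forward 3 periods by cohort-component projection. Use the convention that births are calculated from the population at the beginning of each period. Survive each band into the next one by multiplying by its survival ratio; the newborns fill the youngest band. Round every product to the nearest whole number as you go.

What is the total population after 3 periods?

(Groups numbered youngest = 1 to oldest = 4.)
After projecting period 1:
Births: 14600 × 0.19 = 2774  |  15000 × 0.183 = 2745 — total 5519
Group 2: 16100 × 0.953 = 15343
Group 3: 14600 × 0.955 = 13943
Group 4: 15000 × 0.943 + 12700 × 0.631 = 14145 + 8014 = 22159
End of period: [5519, 15343, 13943, 22159]
After projecting period 2:
Births: 15343 × 0.19 = 2915  |  13943 × 0.183 = 2552 — total 5467
Group 2: 5519 × 0.953 = 5260
Group 3: 15343 × 0.955 = 14653
Group 4: 13943 × 0.943 + 22159 × 0.631 = 13148 + 13982 = 27130
End of period: [5467, 5260, 14653, 27130]
After projecting period 3:
Births: 5260 × 0.19 = 999  |  14653 × 0.183 = 2681 — total 3680
Group 2: 5467 × 0.953 = 5210
Group 3: 5260 × 0.955 = 5023
Group 4: 14653 × 0.943 + 27130 × 0.631 = 13818 + 17119 = 30937
End of period: [3680, 5210, 5023, 30937]
Total after period 3: 3680 + 5210 + 5023 + 30937 = 44850

44850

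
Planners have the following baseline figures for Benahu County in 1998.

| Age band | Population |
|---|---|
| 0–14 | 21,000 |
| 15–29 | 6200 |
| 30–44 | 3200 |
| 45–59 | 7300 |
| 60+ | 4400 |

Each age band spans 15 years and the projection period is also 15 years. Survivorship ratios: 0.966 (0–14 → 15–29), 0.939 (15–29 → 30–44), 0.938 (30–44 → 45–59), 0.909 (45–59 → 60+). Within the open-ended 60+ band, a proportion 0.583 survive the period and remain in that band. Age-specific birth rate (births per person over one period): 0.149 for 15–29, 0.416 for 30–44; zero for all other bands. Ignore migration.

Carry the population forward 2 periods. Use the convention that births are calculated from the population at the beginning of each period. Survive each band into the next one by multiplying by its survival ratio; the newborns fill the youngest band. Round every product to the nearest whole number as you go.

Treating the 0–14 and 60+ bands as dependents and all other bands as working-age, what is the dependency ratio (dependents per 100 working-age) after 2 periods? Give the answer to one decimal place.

50.7

Numbering the groups 1..5 from youngest to oldest:
After projecting period 1:
Births: 6200 * 0.149 = 924 ; 3200 * 0.416 = 1331 → total 2255
Group 2: 21000 * 0.966 = 20286
Group 3: 6200 * 0.939 = 5822
Group 4: 3200 * 0.938 = 3002
Group 5: 7300 * 0.909 + 4400 * 0.583 = 6636 + 2565 = 9201
Population now: 0–14=2255, 15–29=20286, 30–44=5822, 45–59=3002, 60+=9201
After projecting period 2:
Births: 20286 * 0.149 = 3023 ; 5822 * 0.416 = 2422 → total 5445
Group 2: 2255 * 0.966 = 2178
Group 3: 20286 * 0.939 = 19049
Group 4: 5822 * 0.938 = 5461
Group 5: 3002 * 0.909 + 9201 * 0.583 = 2729 + 5364 = 8093
Population now: 0–14=5445, 15–29=2178, 30–44=19049, 45–59=5461, 60+=8093
Dependents (band 0–14 + band 60+) = 5445 + 8093 = 13538; working-age = 26688; ratio = 13538/26688 × 100 = 50.7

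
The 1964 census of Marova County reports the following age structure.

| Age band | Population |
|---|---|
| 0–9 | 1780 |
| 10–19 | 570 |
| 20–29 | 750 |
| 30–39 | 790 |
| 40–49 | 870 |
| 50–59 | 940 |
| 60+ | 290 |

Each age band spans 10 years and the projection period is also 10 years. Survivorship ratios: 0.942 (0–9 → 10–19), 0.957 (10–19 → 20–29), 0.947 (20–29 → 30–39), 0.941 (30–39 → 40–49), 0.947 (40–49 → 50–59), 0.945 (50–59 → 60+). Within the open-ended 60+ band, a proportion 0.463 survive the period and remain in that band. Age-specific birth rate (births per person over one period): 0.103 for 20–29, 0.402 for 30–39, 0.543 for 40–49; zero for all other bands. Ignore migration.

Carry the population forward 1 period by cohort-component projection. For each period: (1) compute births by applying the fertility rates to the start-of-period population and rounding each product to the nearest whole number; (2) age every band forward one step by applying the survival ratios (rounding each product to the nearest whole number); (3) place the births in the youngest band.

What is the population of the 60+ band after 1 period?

1022

Let group 1 be 0–9 through group 7 = 60+.
[period 1]
Births: 750 × 0.103 = 77 ; 790 × 0.402 = 318 ; 870 × 0.543 = 472 → 867
Group 2: 1780 × 0.942 = 1677
Group 3: 570 × 0.957 = 545
Group 4: 750 × 0.947 = 710
Group 5: 790 × 0.941 = 743
Group 6: 870 × 0.947 = 824
Group 7: 940 × 0.945 + 290 × 0.463 = 888 + 134 = 1022
→ [867, 1677, 545, 710, 743, 824, 1022]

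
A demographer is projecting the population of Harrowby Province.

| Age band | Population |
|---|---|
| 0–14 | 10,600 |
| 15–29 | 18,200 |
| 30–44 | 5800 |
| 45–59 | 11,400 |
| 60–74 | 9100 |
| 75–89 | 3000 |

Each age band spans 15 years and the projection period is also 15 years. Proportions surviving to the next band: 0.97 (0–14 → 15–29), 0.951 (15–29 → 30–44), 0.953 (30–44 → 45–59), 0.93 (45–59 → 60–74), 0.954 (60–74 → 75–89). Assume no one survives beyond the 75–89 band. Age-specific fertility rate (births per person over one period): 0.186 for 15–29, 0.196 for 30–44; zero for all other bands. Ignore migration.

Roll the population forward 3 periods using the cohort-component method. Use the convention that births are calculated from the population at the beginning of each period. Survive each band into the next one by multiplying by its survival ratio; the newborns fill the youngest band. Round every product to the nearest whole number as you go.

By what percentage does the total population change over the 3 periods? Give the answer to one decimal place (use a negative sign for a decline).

-28.4

Let band 1 be 0–14 through band 6 = 75–89.
After projecting period 1:
Births: 18200 * 0.186 = 3385 ; 5800 * 0.196 = 1137 → total 4522
Band 2: 10600 * 0.97 = 10282
Band 3: 18200 * 0.951 = 17308
Band 4: 5800 * 0.953 = 5527
Band 5: 11400 * 0.93 = 10602
Band 6: 9100 * 0.954 = 8681
Population now: 0–14=4522, 15–29=10282, 30–44=17308, 45–59=5527, 60–74=10602, 75–89=8681
After projecting period 2:
Births: 10282 * 0.186 = 1912 ; 17308 * 0.196 = 3392 → total 5304
Band 2: 4522 * 0.97 = 4386
Band 3: 10282 * 0.951 = 9778
Band 4: 17308 * 0.953 = 16495
Band 5: 5527 * 0.93 = 5140
Band 6: 10602 * 0.954 = 10114
Population now: 0–14=5304, 15–29=4386, 30–44=9778, 45–59=16495, 60–74=5140, 75–89=10114
After projecting period 3:
Births: 4386 * 0.186 = 816 ; 9778 * 0.196 = 1916 → total 2732
Band 2: 5304 * 0.97 = 5145
Band 3: 4386 * 0.951 = 4171
Band 4: 9778 * 0.953 = 9318
Band 5: 16495 * 0.93 = 15340
Band 6: 5140 * 0.954 = 4904
Population now: 0–14=2732, 15–29=5145, 30–44=4171, 45–59=9318, 60–74=15340, 75–89=4904
Total: 58100 → 41610; change = -16490; percentage change = -28.4%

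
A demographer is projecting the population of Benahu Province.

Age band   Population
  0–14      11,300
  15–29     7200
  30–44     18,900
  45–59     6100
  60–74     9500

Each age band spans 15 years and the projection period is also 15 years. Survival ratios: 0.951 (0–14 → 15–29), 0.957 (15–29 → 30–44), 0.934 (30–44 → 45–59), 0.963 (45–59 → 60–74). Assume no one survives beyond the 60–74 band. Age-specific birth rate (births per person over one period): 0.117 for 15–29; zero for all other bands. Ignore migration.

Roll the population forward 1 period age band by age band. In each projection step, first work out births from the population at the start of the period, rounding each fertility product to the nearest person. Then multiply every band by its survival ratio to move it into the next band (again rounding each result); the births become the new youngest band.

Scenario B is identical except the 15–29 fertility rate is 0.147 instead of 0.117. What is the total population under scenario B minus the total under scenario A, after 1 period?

216

[period 1]
Births: 7200 * 0.117 = 842
15–29: 11300 * 0.951 = 10746
30–44: 7200 * 0.957 = 6890
45–59: 18900 * 0.934 = 17653
60–74: 6100 * 0.963 = 5874
Population now: 0–14=842, 15–29=10746, 30–44=6890, 45–59=17653, 60–74=5874
Scenario A total after 1 period: 42005
Scenario B projection —
[period 1]
Births: 7200 * 0.147 = 1058
15–29: 11300 * 0.951 = 10746
30–44: 7200 * 0.957 = 6890
45–59: 18900 * 0.934 = 17653
60–74: 6100 * 0.963 = 5874
Population now: 0–14=1058, 15–29=10746, 30–44=6890, 45–59=17653, 60–74=5874
Scenario B total after 1 period: 42221
Difference B − A = 42221 − 42005 = 216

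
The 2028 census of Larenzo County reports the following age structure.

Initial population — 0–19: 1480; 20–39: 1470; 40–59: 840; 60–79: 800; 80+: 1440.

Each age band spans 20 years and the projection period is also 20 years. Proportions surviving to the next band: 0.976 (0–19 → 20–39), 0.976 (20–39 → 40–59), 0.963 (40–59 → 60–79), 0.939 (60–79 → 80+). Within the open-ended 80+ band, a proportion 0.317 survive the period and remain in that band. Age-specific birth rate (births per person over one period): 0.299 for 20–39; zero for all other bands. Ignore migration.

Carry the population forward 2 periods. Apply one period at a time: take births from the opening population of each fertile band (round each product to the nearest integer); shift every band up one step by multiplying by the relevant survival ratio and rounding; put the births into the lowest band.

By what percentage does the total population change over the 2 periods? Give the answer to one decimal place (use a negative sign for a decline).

-20.5

Let group 1 be 0–19 through group 5 = 80+.
Period 1.
Births: 1470 × 0.299 = 440
Group 2: 1480 × 0.976 = 1444
Group 3: 1470 × 0.976 = 1435
Group 4: 840 × 0.963 = 809
Group 5: 800 × 0.939 + 1440 × 0.317 = 751 + 456 = 1207
End of period: [440, 1444, 1435, 809, 1207]
Period 2.
Births: 1444 × 0.299 = 432
Group 2: 440 × 0.976 = 429
Group 3: 1444 × 0.976 = 1409
Group 4: 1435 × 0.963 = 1382
Group 5: 809 × 0.939 + 1207 × 0.317 = 760 + 383 = 1143
End of period: [432, 429, 1409, 1382, 1143]
Total: 6030 → 4795; change = -1235; percentage change = -20.5%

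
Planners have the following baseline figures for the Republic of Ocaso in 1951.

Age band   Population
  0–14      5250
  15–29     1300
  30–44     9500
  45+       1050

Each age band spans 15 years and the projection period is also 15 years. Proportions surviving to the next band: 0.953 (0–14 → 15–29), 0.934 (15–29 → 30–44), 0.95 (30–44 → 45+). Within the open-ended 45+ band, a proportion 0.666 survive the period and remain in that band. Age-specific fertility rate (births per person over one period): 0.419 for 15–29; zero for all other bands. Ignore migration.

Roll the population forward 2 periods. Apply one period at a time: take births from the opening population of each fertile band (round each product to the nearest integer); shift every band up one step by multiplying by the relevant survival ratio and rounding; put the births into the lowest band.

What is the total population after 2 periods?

14917

Period 1:
Births: 1300 × 0.419 = 545
15–29: 5250 × 0.953 = 5003
30–44: 1300 × 0.934 = 1214
45+: 9500 × 0.95 + 1050 × 0.666 = 9025 + 699 = 9724
→ [545, 5003, 1214, 9724]
Period 2:
Births: 5003 × 0.419 = 2096
15–29: 545 × 0.953 = 519
30–44: 5003 × 0.934 = 4673
45+: 1214 × 0.95 + 9724 × 0.666 = 1153 + 6476 = 7629
→ [2096, 519, 4673, 7629]
Total after period 2: 2096 + 519 + 4673 + 7629 = 14917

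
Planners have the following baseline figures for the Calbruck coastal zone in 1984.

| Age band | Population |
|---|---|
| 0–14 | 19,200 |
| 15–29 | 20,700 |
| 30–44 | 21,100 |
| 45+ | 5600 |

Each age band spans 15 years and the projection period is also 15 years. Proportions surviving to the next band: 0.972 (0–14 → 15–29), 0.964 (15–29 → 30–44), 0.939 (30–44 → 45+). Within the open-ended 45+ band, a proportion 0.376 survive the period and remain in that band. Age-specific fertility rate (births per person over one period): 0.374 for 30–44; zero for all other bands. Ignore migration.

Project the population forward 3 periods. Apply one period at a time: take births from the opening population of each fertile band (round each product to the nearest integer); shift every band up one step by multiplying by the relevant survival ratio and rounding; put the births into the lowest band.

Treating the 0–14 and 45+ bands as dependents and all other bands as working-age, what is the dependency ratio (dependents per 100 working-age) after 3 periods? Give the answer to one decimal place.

Numbering the groups 1..4 from youngest to oldest:
After projecting period 1:
Births: 21100 × 0.374 = 7891
Group 2: 19200 × 0.972 = 18662
Group 3: 20700 × 0.964 = 19955
Group 4: 21100 × 0.939 + 5600 × 0.376 = 19813 + 2106 = 21919
Giving 7891 / 18662 / 19955 / 21919.
After projecting period 2:
Births: 19955 × 0.374 = 7463
Group 2: 7891 × 0.972 = 7670
Group 3: 18662 × 0.964 = 17990
Group 4: 19955 × 0.939 + 21919 × 0.376 = 18738 + 8242 = 26980
Giving 7463 / 7670 / 17990 / 26980.
After projecting period 3:
Births: 17990 × 0.374 = 6728
Group 2: 7463 × 0.972 = 7254
Group 3: 7670 × 0.964 = 7394
Group 4: 17990 × 0.939 + 26980 × 0.376 = 16893 + 10144 = 27037
Giving 6728 / 7254 / 7394 / 27037.
Dependents (band 0–14 + band 45+) = 6728 + 27037 = 33765; working-age = 14648; ratio = 33765/14648 × 100 = 230.5

230.5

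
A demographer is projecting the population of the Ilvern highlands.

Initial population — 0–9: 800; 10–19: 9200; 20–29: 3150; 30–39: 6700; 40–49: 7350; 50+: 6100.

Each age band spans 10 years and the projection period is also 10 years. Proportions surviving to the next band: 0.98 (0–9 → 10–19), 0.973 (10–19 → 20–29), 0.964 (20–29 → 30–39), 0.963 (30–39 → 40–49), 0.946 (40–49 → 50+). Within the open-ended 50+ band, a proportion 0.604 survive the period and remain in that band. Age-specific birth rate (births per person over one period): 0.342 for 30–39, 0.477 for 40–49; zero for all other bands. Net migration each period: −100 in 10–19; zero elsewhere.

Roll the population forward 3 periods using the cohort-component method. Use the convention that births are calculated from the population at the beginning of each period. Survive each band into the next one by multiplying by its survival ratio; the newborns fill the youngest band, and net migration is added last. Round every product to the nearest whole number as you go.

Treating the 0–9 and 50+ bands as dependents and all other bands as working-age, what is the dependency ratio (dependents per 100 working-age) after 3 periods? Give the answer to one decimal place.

80.1

Period 1:
Births: 6700 × 0.342 = 2291, 7350 × 0.477 = 3506 → 5797
10–19: 800 × 0.98 = 784
20–29: 9200 × 0.973 = 8952
30–39: 3150 × 0.964 = 3037
40–49: 6700 × 0.963 = 6452
50+: 7350 × 0.946 + 6100 × 0.604 = 6953 + 3684 = 10637
Net migration: 10–19 − 100 → 684
End of period: [5797, 684, 8952, 3037, 6452, 10637]
Period 2:
Births: 3037 × 0.342 = 1039, 6452 × 0.477 = 3078 → 4117
10–19: 5797 × 0.98 = 5681
20–29: 684 × 0.973 = 666
30–39: 8952 × 0.964 = 8630
40–49: 3037 × 0.963 = 2925
50+: 6452 × 0.946 + 10637 × 0.604 = 6104 + 6425 = 12529
Net migration: 10–19 − 100 → 5581
End of period: [4117, 5581, 666, 8630, 2925, 12529]
Period 3:
Births: 8630 × 0.342 = 2951, 2925 × 0.477 = 1395 → 4346
10–19: 4117 × 0.98 = 4035
20–29: 5581 × 0.973 = 5430
30–39: 666 × 0.964 = 642
40–49: 8630 × 0.963 = 8311
50+: 2925 × 0.946 + 12529 × 0.604 = 2767 + 7568 = 10335
Net migration: 10–19 − 100 → 3935
End of period: [4346, 3935, 5430, 642, 8311, 10335]
Dependents (band 0–9 + band 50+) = 4346 + 10335 = 14681; working-age = 18318; ratio = 14681/18318 × 100 = 80.1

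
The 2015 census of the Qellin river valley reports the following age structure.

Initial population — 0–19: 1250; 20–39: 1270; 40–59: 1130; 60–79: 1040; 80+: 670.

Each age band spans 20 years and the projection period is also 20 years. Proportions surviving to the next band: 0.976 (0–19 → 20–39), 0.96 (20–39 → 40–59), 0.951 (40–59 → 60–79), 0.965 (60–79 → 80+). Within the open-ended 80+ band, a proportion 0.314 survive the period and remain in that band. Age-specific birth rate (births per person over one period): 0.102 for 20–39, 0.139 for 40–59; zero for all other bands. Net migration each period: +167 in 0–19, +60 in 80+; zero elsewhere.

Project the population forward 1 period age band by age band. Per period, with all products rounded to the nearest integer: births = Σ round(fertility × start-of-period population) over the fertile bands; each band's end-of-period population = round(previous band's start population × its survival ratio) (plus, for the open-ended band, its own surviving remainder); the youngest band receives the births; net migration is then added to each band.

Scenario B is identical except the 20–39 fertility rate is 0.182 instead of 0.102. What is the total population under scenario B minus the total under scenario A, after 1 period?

Let band 1 be 0–19 through band 5 = 80+.
— Period 1 —
Births: 1270 * 0.102 = 130, 1130 * 0.139 = 157 ⇒ total 287
Band 2: 1250 * 0.976 = 1220
Band 3: 1270 * 0.96 = 1219
Band 4: 1130 * 0.951 = 1075
Band 5: 1040 * 0.965 + 670 * 0.314 = 1004 + 210 = 1214
Net migration: Band 1 + 167 → 454; Band 5 + 60 → 1274
End of period: [454, 1220, 1219, 1075, 1274]
Scenario A total after 1 period: 5242
Scenario B projection —
— Period 1 —
Births: 1270 * 0.182 = 231, 1130 * 0.139 = 157 ⇒ total 388
Band 2: 1250 * 0.976 = 1220
Band 3: 1270 * 0.96 = 1219
Band 4: 1130 * 0.951 = 1075
Band 5: 1040 * 0.965 + 670 * 0.314 = 1004 + 210 = 1214
Net migration: Band 1 + 167 → 555; Band 5 + 60 → 1274
End of period: [555, 1220, 1219, 1075, 1274]
Scenario B total after 1 period: 5343
Difference B − A = 5343 − 5242 = 101

101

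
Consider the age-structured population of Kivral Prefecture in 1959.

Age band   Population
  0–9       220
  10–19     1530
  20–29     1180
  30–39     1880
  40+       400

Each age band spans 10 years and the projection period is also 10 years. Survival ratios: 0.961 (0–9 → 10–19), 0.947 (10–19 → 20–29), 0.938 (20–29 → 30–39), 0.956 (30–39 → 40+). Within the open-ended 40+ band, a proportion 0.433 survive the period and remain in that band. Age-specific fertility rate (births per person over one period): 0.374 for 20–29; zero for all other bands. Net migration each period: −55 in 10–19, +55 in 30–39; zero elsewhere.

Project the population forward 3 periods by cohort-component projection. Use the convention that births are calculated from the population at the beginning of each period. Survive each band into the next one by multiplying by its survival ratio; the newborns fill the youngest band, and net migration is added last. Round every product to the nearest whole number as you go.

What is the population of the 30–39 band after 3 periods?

Numbering the bands 1..5 from youngest to oldest:
Period 1.
Births: 1180 × 0.374 = 441
Band 2: 220 × 0.961 = 211
Band 3: 1530 × 0.947 = 1449
Band 4: 1180 × 0.938 = 1107
Band 5: 1880 × 0.956 + 400 × 0.433 = 1797 + 173 = 1970
Net migration: Band 2 − 55 → 156; Band 4 + 55 → 1162
Population now: 0–9=441, 10–19=156, 20–29=1449, 30–39=1162, 40+=1970
Period 2.
Births: 1449 × 0.374 = 542
Band 2: 441 × 0.961 = 424
Band 3: 156 × 0.947 = 148
Band 4: 1449 × 0.938 = 1359
Band 5: 1162 × 0.956 + 1970 × 0.433 = 1111 + 853 = 1964
Net migration: Band 2 − 55 → 369; Band 4 + 55 → 1414
Population now: 0–9=542, 10–19=369, 20–29=148, 30–39=1414, 40+=1964
Period 3.
Births: 148 × 0.374 = 55
Band 2: 542 × 0.961 = 521
Band 3: 369 × 0.947 = 349
Band 4: 148 × 0.938 = 139
Band 5: 1414 × 0.956 + 1964 × 0.433 = 1352 + 850 = 2202
Net migration: Band 2 − 55 → 466; Band 4 + 55 → 194
Population now: 0–9=55, 10–19=466, 20–29=349, 30–39=194, 40+=2202

194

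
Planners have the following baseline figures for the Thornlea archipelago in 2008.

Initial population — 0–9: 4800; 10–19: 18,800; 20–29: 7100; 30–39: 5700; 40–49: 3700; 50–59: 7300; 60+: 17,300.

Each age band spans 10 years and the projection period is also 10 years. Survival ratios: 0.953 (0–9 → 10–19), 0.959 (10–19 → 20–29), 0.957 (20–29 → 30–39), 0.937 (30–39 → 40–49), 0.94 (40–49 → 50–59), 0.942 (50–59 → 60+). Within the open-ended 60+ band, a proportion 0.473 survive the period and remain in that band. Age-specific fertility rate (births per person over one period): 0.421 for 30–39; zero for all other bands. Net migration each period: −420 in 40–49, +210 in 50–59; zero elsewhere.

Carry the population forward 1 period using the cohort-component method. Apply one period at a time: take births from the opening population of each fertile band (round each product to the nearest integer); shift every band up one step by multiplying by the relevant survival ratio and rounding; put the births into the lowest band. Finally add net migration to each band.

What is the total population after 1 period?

After projecting period 1:
Births: 5700 * 0.421 = 2400
10–19: 4800 * 0.953 = 4574
20–29: 18800 * 0.959 = 18029
30–39: 7100 * 0.957 = 6795
40–49: 5700 * 0.937 = 5341
50–59: 3700 * 0.94 = 3478
60+: 7300 * 0.942 + 17300 * 0.473 = 6877 + 8183 = 15060
Net migration: 40–49 − 420 → 4921; 50–59 + 210 → 3688
→ [2400, 4574, 18029, 6795, 4921, 3688, 15060]
Total after period 1: 2400 + 4574 + 18029 + 6795 + 4921 + 3688 + 15060 = 55467

55467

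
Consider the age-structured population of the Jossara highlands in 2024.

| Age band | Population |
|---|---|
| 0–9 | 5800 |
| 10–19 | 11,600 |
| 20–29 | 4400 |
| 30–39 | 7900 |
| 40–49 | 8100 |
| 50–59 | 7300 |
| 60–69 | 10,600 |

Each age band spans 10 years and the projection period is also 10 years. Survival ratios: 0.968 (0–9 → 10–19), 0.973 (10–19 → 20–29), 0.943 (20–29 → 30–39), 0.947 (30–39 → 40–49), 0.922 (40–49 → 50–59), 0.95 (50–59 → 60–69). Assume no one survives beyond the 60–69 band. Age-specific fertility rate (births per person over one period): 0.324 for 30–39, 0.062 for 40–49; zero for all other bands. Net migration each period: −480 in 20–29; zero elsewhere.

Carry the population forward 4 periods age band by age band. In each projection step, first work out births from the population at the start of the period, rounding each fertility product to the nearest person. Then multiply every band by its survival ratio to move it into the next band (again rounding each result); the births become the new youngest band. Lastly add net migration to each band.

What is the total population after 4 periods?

25832

Let group 1 be 0–9 through group 7 = 60–69.
— Period 1 —
Births: 7900 * 0.324 = 2560, 8100 * 0.062 = 502 ⇒ total 3062
Group 2: 5800 * 0.968 = 5614
Group 3: 11600 * 0.973 = 11287
Group 4: 4400 * 0.943 = 4149
Group 5: 7900 * 0.947 = 7481
Group 6: 8100 * 0.922 = 7468
Group 7: 7300 * 0.95 = 6935
Net migration: Group 3 − 480 → 10807
Population now: 0–9=3062, 10–19=5614, 20–29=10807, 30–39=4149, 40–49=7481, 50–59=7468, 60–69=6935
— Period 2 —
Births: 4149 * 0.324 = 1344, 7481 * 0.062 = 464 ⇒ total 1808
Group 2: 3062 * 0.968 = 2964
Group 3: 5614 * 0.973 = 5462
Group 4: 10807 * 0.943 = 10191
Group 5: 4149 * 0.947 = 3929
Group 6: 7481 * 0.922 = 6897
Group 7: 7468 * 0.95 = 7095
Net migration: Group 3 − 480 → 4982
Population now: 0–9=1808, 10–19=2964, 20–29=4982, 30–39=10191, 40–49=3929, 50–59=6897, 60–69=7095
— Period 3 —
Births: 10191 * 0.324 = 3302, 3929 * 0.062 = 244 ⇒ total 3546
Group 2: 1808 * 0.968 = 1750
Group 3: 2964 * 0.973 = 2884
Group 4: 4982 * 0.943 = 4698
Group 5: 10191 * 0.947 = 9651
Group 6: 3929 * 0.922 = 3623
Group 7: 6897 * 0.95 = 6552
Net migration: Group 3 − 480 → 2404
Population now: 0–9=3546, 10–19=1750, 20–29=2404, 30–39=4698, 40–49=9651, 50–59=3623, 60–69=6552
— Period 4 —
Births: 4698 * 0.324 = 1522, 9651 * 0.062 = 598 ⇒ total 2120
Group 2: 3546 * 0.968 = 3433
Group 3: 1750 * 0.973 = 1703
Group 4: 2404 * 0.943 = 2267
Group 5: 4698 * 0.947 = 4449
Group 6: 9651 * 0.922 = 8898
Group 7: 3623 * 0.95 = 3442
Net migration: Group 3 − 480 → 1223
Population now: 0–9=2120, 10–19=3433, 20–29=1223, 30–39=2267, 40–49=4449, 50–59=8898, 60–69=3442
Total after period 4: 2120 + 3433 + 1223 + 2267 + 4449 + 8898 + 3442 = 25832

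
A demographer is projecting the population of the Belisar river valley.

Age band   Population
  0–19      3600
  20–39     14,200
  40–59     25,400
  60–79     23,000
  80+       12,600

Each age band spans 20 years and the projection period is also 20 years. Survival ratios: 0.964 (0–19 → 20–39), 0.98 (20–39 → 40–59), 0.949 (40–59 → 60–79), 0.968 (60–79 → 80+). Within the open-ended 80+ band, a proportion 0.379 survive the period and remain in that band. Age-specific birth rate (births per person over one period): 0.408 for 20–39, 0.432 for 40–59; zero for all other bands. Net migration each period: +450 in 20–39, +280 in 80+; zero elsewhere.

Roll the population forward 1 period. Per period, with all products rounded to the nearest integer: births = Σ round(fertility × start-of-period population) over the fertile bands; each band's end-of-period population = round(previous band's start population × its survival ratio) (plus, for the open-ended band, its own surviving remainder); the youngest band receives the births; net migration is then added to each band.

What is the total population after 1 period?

Period 1:
Births: 14200 × 0.408 = 5794, 25400 × 0.432 = 10973 — total 16767
20–39: 3600 × 0.964 = 3470
40–59: 14200 × 0.98 = 13916
60–79: 25400 × 0.949 = 24105
80+: 23000 × 0.968 + 12600 × 0.379 = 22264 + 4775 = 27039
Net migration: 20–39 + 450 → 3920; 80+ + 280 → 27319
End of period: [16767, 3920, 13916, 24105, 27319]
Total after period 1: 16767 + 3920 + 13916 + 24105 + 27319 = 86027

86027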